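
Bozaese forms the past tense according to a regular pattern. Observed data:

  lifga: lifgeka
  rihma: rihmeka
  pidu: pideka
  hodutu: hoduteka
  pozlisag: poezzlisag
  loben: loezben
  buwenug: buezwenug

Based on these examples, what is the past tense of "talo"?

taleka

lifga and pozlisag both have last vowel 'a' yet inflect differently (lifgeka, poezzlisag), so the last vowel is not what conditions the rule; whether the stem ends in a vowel or a consonant is.
"talo" ends in a vowel. The stems ending in a vowel (lifga → lifgeka, rihma → rihmeka, pidu → pideka) drop the final letter and add -eka.
The other pattern: stems ending in a consonant insert -ez- after the first vowel.
So talo → taleka.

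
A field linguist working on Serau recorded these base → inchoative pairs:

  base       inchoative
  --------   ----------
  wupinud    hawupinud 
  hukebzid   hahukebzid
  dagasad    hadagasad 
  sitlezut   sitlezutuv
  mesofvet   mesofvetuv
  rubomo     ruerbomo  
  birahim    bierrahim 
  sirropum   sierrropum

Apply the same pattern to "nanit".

wupinud and sitlezut both have last vowel 'u' yet inflect differently (hawupinud, sitlezutuv), so the last vowel is not what conditions the rule; the final letter is.
"nanit" ends in -t. The stems ending in -t (sitlezut → sitlezutuv, mesofvet → mesofvetuv) add -uv.
The other patterns: stems ending in -d add the prefix ha-; stems ending in -m or -o insert -er- after the first vowel.
So nanit → nanituv.

nanituv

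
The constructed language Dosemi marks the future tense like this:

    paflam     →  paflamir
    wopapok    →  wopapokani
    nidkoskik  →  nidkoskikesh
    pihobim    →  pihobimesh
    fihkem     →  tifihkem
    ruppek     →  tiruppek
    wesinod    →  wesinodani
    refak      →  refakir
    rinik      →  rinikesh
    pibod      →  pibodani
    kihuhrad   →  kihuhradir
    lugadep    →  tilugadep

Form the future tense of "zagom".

zagomani

paflam and fihkem both end in -m yet inflect differently (paflamir, tifihkem), so the final letter is not what conditions the rule; the last vowel is.
"zagom" has last vowel 'o'. The stems whose last vowel is 'o' (pibod → pibodani, wopapok → wopapokani, wesinod → wesinodani) add -ani.
The other patterns: stems whose last vowel is 'a' add -ir; stems whose last vowel is 'e' add the prefix ti-; stems whose last vowel is 'i' add -esh.
So zagom → zagomani.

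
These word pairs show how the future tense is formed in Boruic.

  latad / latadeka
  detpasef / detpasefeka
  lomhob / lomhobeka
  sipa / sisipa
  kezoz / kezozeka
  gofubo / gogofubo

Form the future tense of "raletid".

latad and sipa both have last vowel 'a' yet inflect differently (latadeka, sisipa), so the last vowel is not what conditions the rule; whether the stem ends in a vowel or a consonant is.
"raletid" ends in a consonant. The stems ending in a consonant (lomhob → lomhobeka, detpasef → detpasefeka, latad → latadeka) add -eka.
So raletid → raletideka.

raletideka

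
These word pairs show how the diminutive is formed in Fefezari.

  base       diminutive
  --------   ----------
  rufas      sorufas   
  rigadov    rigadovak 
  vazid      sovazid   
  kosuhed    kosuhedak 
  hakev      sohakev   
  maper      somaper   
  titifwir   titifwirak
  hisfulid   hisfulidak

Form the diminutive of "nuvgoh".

sonuvgoh

"nuvgoh" has 2 vowels. The stems with 2 vowels (rufas → sorufas, maper → somaper, hakev → sohakev) add the prefix so-.
The other pattern: stems with 3 vowels add -ak.
So nuvgoh → sonuvgoh.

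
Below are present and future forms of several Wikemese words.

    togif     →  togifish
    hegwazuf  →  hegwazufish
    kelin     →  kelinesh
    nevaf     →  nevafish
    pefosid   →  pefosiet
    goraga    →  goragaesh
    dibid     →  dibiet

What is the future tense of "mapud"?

"mapud" ends in -d. The stems ending in -d (pefosid → pefosiet, dibid → dibiet) drop the final letter and add -et.
The other patterns: stems ending in -f add -ish; stems ending in -a or -n add -esh.
So mapud → mapuet.

mapuet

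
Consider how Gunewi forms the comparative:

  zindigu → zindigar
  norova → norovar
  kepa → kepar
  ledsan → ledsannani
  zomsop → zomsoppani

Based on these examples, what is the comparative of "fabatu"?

fabatar

norova and ledsan both have last vowel 'a' yet inflect differently (norovar, ledsannani), so the last vowel is not what conditions the rule; whether the stem ends in a vowel or a consonant is.
"fabatu" ends in a vowel. The stems ending in a vowel (zindigu → zindigar, norova → norovar, kepa → kepar) drop the final letter and add -ar.
The other pattern: stems ending in a consonant double the final consonant and add -ani.
So fabatu → fabatar.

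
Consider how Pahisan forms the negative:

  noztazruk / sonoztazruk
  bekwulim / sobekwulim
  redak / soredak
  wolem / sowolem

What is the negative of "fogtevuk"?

Every pair shown (noztazruk → sonoztazruk, bekwulim → sobekwulim, redak → soredak, …) follows the same rule: add the prefix so-.
So fogtevuk → sofogtevuk.

sofogtevuk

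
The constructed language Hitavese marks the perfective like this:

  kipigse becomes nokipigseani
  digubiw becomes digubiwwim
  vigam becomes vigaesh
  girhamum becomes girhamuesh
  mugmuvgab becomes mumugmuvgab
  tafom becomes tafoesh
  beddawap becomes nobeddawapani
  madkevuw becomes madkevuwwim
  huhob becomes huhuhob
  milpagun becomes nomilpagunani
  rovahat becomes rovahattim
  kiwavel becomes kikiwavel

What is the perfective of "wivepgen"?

"wivepgen" ends in -n. The one such stem in the data (milpagun → nomilpagunani) adds no- … -ani around the stem, so the same rule applies.
The other patterns: stems ending in -m drop the final letter and add -esh; stems ending in -b or -l repeat the first consonant+vowel as a prefix; stems ending in -t or -w double the final consonant and add -im.
So wivepgen → nowivepgenani.

nowivepgenani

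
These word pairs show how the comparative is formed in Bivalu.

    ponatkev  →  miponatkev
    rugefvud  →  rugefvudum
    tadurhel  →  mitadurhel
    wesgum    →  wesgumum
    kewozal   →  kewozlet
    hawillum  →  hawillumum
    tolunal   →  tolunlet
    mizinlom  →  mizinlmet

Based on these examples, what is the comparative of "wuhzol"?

wuhzlet

"wuhzol" has last vowel 'o'. The one such stem in the data (mizinlom → mizinlmet) deletes the last vowel and adds -et (as do tolunal, kewozal), so the same rule applies.
So wuhzol → wuhzlet.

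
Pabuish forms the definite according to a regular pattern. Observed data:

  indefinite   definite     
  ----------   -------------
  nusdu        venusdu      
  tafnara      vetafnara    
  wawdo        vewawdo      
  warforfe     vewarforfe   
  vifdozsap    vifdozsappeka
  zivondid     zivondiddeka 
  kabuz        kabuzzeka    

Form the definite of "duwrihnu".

veduwrihnu

"duwrihnu" ends in a vowel. The stems ending in a vowel (nusdu → venusdu, tafnara → vetafnara, wawdo → vewawdo) add the prefix ve-.
The other pattern: stems ending in a consonant double the final consonant and add -eka.
So duwrihnu → veduwrihnu.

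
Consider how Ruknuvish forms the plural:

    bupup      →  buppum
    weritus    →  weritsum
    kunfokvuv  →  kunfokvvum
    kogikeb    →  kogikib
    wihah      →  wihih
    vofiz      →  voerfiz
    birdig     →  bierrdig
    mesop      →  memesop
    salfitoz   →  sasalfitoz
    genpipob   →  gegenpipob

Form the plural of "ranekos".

bupup and mesop both end in -p yet inflect differently (buppum, memesop), so the final letter is not what conditions the rule; the last vowel is.
"ranekos" has last vowel 'o'. The stems whose last vowel is 'o' (mesop → memesop, salfitoz → sasalfitoz, genpipob → gegenpipob) repeat the first consonant+vowel as a prefix.
So ranekos → raranekos.

raranekos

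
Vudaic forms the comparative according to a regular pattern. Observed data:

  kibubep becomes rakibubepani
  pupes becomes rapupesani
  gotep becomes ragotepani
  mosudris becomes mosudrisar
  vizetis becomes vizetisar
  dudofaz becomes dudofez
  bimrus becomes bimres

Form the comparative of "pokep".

rapokepani

pupes and mosudris both end in -s yet inflect differently (rapupesani, mosudrisar), so the final letter is not what conditions the rule; the last vowel is.
"pokep" has last vowel 'e'. The stems whose last vowel is 'e' (kibubep → rakibubepani, pupes → rapupesani, gotep → ragotepani) add ra- … -ani around the stem.
So pokep → rapokepani.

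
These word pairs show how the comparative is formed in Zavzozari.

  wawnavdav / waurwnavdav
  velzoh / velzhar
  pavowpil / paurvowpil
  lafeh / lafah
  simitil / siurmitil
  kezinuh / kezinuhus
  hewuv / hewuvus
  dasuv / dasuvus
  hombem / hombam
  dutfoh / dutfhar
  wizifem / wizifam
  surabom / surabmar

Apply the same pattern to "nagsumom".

nagsummar

hewuv and wawnavdav both end in -v yet inflect differently (hewuvus, waurwnavdav), so the final letter is not what conditions the rule; the last vowel is.
"nagsumom" has last vowel 'o'. The stems whose last vowel is 'o' (dutfoh → dutfhar, surabom → surabmar, velzoh → velzhar) delete the last vowel and add -ar.
The other patterns: stems whose last vowel is 'u' add -us; stems whose last vowel is 'a' or 'i' insert -ur- after the first vowel; stems whose last vowel is 'e' change the last vowel to 'a'.
So nagsumom → nagsummar.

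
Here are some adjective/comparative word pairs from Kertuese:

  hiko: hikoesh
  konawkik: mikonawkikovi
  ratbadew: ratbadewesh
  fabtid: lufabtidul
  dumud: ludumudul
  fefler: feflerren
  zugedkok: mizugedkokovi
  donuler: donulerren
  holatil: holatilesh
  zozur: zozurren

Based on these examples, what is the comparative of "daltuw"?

daltuwesh

konawkik and fabtid both have last vowel 'i' yet inflect differently (mikonawkikovi, lufabtidul), so the last vowel is not what conditions the rule; the final letter is.
"daltuw" ends in -w. The one such stem in the data (ratbadew → ratbadewesh) adds -esh, so the same rule applies.
The other patterns: stems ending in -k add mi- … -ovi around the stem; stems ending in -r double the final consonant and add -en; stems ending in -d add lu- … -ul around the stem.
So daltuw → daltuwesh.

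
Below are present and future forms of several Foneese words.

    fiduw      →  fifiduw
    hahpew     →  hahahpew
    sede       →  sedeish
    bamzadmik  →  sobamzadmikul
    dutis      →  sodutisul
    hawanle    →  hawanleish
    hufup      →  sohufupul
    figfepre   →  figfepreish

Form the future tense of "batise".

batiseish

sede and hahpew both have last vowel 'e' yet inflect differently (sedeish, hahahpew), so the last vowel is not what conditions the rule; the final letter is.
"batise" ends in -e. The stems ending in -e (sede → sedeish, hawanle → hawanleish, figfepre → figfepreish) add -ish.
The other patterns: stems ending in -w repeat the first consonant+vowel as a prefix; stems ending in -k, -p or -s add so- … -ul around the stem.
So batise → batiseish.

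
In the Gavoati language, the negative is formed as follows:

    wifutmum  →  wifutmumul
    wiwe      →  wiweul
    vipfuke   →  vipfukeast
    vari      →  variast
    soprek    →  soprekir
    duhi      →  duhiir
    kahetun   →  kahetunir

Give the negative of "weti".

"weti" begins with w-. The stems beginning with w- (wifutmum → wifutmumul, wiwe → wiweul) add -ul.
The other patterns: stems beginning with v- add -ast; stems beginning with d-, k- or s- add -ir.
So weti → wetiul.

wetiul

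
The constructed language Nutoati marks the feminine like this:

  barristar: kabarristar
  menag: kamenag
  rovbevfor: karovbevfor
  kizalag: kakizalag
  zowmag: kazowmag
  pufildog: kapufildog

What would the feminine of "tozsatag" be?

katozsatag

Every pair shown (barristar → kabarristar, menag → kamenag, rovbevfor → karovbevfor, …) follows the same rule: add the prefix ka-.
So tozsatag → katozsatag.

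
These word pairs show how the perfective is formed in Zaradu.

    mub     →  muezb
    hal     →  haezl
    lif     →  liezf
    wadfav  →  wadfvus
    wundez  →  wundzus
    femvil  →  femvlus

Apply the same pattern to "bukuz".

bukzus

hal and femvil both end in -l yet inflect differently (haezl, femvlus), so the final letter is not what conditions the rule; the number of vowels is.
"bukuz" has 2 vowels. The stems with 2 vowels (wadfav → wadfvus, wundez → wundzus, femvil → femvlus) delete the last vowel and add -us.
So bukuz → bukzus.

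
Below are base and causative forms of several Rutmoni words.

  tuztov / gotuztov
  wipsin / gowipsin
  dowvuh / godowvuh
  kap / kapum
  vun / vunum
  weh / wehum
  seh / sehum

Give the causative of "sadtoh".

wipsin and vun both end in -n yet inflect differently (gowipsin, vunum), so the final letter is not what conditions the rule; the number of vowels is.
"sadtoh" has 2 vowels. The stems with 2 vowels (tuztov → gotuztov, wipsin → gowipsin, dowvuh → godowvuh) add the prefix go-.
So sadtoh → gosadtoh.

gosadtoh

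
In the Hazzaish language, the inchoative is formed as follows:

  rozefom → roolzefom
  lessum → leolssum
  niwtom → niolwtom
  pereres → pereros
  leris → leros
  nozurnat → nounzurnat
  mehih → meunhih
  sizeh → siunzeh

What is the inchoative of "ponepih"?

leris and mehih both have last vowel 'i' yet inflect differently (leros, meunhih), so the last vowel is not what conditions the rule; the final letter is.
"ponepih" ends in -h. The stems ending in -h (mehih → meunhih, sizeh → siunzeh) insert -un- after the first vowel.
The other patterns: stems ending in -m insert -ol- after the first vowel; stems ending in -s change the last vowel to 'o'.
So ponepih → pounnepih.

pounnepih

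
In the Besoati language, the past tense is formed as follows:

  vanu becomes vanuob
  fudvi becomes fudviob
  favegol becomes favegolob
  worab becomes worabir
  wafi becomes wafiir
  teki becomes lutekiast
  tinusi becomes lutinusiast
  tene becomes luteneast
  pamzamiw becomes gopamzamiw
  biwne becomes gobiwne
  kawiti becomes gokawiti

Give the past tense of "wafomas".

"wafomas" begins with w-. The stems beginning with w- (worab → worabir, wafi → wafiir) add -ir.
The other patterns: stems beginning with f- or v- add -ob; stems beginning with t- add lu- … -ast around the stem; stems beginning with b-, k- or p- add the prefix go-.
So wafomas → wafomasir.

wafomasir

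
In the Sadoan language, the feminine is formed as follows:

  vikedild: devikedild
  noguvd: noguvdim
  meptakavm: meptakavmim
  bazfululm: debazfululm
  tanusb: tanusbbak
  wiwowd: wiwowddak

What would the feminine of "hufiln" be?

vikedild and noguvd both end in -d yet inflect differently (devikedild, noguvdim), so the final letter is not what conditions the rule; the second-to-last letter is.
"hufiln" has second-to-last letter 'l'. The stems whose second-to-last letter is 'l' (vikedild → devikedild, bazfululm → debazfululm) add the prefix de-.
So hufiln → dehufiln.

dehufiln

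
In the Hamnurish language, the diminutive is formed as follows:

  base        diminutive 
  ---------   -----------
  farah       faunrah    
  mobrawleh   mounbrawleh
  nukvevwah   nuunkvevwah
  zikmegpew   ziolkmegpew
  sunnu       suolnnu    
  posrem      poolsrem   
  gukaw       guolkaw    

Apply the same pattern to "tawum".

taolwum

"tawum" ends in -m. The one such stem in the data (posrem → poolsrem) inserts -ol- after the first vowel (as do zikmegpew, sunnu), so the same rule applies.
So tawum → taolwum.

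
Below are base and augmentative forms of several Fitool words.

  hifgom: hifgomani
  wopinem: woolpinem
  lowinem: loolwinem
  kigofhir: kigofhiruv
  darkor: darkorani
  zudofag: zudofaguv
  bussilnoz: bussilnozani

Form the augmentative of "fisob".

lowinem and hifgom both end in -m yet inflect differently (loolwinem, hifgomani), so the final letter is not what conditions the rule; the last vowel is.
"fisob" has last vowel 'o'. The stems whose last vowel is 'o' (bussilnoz → bussilnozani, hifgom → hifgomani, darkor → darkorani) add -ani.
The other patterns: stems whose last vowel is 'e' insert -ol- after the first vowel; stems whose last vowel is 'a' or 'i' add -uv.
So fisob → fisobani.

fisobani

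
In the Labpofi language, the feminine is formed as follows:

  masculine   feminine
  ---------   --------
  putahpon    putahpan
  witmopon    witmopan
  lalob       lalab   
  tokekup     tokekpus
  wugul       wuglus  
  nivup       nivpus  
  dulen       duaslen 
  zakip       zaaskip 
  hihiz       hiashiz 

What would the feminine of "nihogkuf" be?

putahpon and dulen both end in -n yet inflect differently (putahpan, duaslen), so the final letter is not what conditions the rule; the last vowel is.
"nihogkuf" has last vowel 'u'. The stems whose last vowel is 'u' (tokekup → tokekpus, wugul → wuglus, nivup → nivpus) delete the last vowel and add -us.
So nihogkuf → nihogkfus.

nihogkfus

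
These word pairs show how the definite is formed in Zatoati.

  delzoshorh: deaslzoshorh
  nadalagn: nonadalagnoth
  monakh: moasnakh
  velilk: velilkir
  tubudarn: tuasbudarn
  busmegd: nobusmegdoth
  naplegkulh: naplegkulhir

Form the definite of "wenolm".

nadalagn and tubudarn both end in -n yet inflect differently (nonadalagnoth, tuasbudarn), so the final letter is not what conditions the rule; the second-to-last letter is.
"wenolm" has second-to-last letter 'l'. The stems whose second-to-last letter is 'l' (velilk → velilkir, naplegkulh → naplegkulhir) add -ir.
The other patterns: stems whose second-to-last letter is 'g' add no- … -oth around the stem; stems whose second-to-last letter is 'k' or 'r' insert -as- after the first vowel.
So wenolm → wenolmir.

wenolmir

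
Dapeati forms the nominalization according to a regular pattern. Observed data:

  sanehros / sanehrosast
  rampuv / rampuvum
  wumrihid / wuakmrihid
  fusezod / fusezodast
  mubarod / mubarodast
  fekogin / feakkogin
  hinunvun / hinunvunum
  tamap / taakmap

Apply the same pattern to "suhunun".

suhununum

"suhunun" has last vowel 'u'. The stems whose last vowel is 'u' (hinunvun → hinunvunum, rampuv → rampuvum) add -um.
So suhunun → suhununum.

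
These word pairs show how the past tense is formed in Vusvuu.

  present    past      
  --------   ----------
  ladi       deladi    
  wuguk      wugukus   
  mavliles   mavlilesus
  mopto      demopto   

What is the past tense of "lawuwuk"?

mopto and mavliles both begin with m- yet inflect differently (demopto, mavlilesus), so the first letter is not what conditions the rule; whether the stem ends in a vowel or a consonant is.
"lawuwuk" ends in a consonant. The stems ending in a consonant (mavliles → mavlilesus, wuguk → wugukus) add -us.
The other pattern: stems ending in a vowel add the prefix de-.
So lawuwuk → lawuwukus.

lawuwukus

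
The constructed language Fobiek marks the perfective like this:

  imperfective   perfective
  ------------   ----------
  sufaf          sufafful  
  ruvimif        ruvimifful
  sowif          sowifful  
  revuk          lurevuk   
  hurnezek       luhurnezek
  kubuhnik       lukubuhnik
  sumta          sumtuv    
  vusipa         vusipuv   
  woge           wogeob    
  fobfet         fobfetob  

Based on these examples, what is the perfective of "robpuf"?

robpufful

ruvimif and kubuhnik both have last vowel 'i' yet inflect differently (ruvimifful, lukubuhnik), so the last vowel is not what conditions the rule; the final letter is.
"robpuf" ends in -f. The stems ending in -f (sufaf → sufafful, ruvimif → ruvimifful, sowif → sowifful) double the final consonant and add -ul.
So robpuf → robpufful.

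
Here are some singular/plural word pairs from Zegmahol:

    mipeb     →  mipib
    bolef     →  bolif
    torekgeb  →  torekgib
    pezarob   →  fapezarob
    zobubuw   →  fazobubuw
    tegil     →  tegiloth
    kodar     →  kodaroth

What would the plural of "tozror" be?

mipeb and pezarob both end in -b yet inflect differently (mipib, fapezarob), so the final letter is not what conditions the rule; the last vowel is.
"tozror" has last vowel 'o'. The one such stem in the data (pezarob → fapezarob) adds the prefix fa-, so the same rule applies.
The other patterns: stems whose last vowel is 'e' change the last vowel to 'i'; stems whose last vowel is 'a' or 'i' add -oth.
So tozror → fatozror.

fatozror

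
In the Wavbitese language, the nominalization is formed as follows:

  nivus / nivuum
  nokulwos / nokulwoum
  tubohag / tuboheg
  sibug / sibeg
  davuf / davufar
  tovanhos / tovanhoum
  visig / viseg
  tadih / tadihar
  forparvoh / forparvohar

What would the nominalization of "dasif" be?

"dasif" ends in -f. The one such stem in the data (davuf → davufar) adds -ar, so the same rule applies.
So dasif → dasifar.

dasifar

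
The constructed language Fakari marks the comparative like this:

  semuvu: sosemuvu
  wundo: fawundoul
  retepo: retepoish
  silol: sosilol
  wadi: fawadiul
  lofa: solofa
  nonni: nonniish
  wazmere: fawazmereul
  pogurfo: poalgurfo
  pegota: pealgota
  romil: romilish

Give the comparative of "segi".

sosegi

retepo and pogurfo both end in -o yet inflect differently (retepoish, poalgurfo), so the final letter is not what conditions the rule; the first letter is.
"segi" begins with s-. The stems beginning with s- (silol → sosilol, semuvu → sosemuvu) add the prefix so-.
The other patterns: stems beginning with n- or r- add -ish; stems beginning with p- insert -al- after the first vowel; stems beginning with w- add fa- … -ul around the stem.
So segi → sosegi.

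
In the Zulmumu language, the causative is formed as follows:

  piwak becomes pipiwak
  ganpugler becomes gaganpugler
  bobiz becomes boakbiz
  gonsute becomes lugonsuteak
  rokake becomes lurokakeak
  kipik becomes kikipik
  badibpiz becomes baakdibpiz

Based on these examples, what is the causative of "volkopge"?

rokake and ganpugler both have last vowel 'e' yet inflect differently (lurokakeak, gaganpugler), so the last vowel is not what conditions the rule; the final letter is.
"volkopge" ends in -e. The stems ending in -e (rokake → lurokakeak, gonsute → lugonsuteak) add lu- … -ak around the stem.
So volkopge → luvolkopgeak.

luvolkopgeak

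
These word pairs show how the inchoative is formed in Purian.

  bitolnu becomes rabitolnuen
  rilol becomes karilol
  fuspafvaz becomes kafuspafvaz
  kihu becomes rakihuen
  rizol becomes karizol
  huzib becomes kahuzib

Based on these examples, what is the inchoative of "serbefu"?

raserbefuen

"serbefu" ends in a vowel. The stems ending in a vowel (bitolnu → rabitolnuen, kihu → rakihuen) add ra- … -en around the stem.
So serbefu → raserbefuen.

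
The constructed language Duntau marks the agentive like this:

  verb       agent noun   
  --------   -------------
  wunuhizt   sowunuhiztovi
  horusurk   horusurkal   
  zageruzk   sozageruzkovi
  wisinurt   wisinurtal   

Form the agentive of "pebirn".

"pebirn" has second-to-last letter 'r'. The stems whose second-to-last letter is 'r' (horusurk → horusurkal, wisinurt → wisinurtal) add -al.
The other pattern: stems whose second-to-last letter is 'z' add so- … -ovi around the stem.
So pebirn → pebirnal.

pebirnal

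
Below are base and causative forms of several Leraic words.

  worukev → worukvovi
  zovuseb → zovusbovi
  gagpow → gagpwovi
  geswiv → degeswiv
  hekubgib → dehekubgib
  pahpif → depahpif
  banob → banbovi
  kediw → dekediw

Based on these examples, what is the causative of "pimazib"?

"pimazib" has last vowel 'i'. The stems whose last vowel is 'i' (pahpif → depahpif, hekubgib → dehekubgib, kediw → dekediw) add the prefix de-.
So pimazib → depimazib.

depimazib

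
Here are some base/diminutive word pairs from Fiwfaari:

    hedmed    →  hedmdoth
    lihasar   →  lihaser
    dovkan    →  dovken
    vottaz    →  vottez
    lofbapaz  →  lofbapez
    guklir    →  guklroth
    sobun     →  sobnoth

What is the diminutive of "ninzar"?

ninzer

dovkan and sobun both end in -n yet inflect differently (dovken, sobnoth), so the final letter is not what conditions the rule; the last vowel is.
"ninzar" has last vowel 'a'. The stems whose last vowel is 'a' (lihasar → lihaser, lofbapaz → lofbapez, dovkan → dovken) change the last vowel to 'e'.
The other pattern: stems whose last vowel is 'e', 'i' or 'u' delete the last vowel and add -oth.
So ninzar → ninzer.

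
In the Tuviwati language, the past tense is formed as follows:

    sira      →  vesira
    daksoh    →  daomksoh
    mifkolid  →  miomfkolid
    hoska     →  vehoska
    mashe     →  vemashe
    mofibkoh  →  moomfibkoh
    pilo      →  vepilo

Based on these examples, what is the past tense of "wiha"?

daksoh and pilo both have last vowel 'o' yet inflect differently (daomksoh, vepilo), so the last vowel is not what conditions the rule; whether the stem ends in a vowel or a consonant is.
"wiha" ends in a vowel. The stems ending in a vowel (mashe → vemashe, pilo → vepilo, hoska → vehoska) add the prefix ve-.
So wiha → vewiha.

vewiha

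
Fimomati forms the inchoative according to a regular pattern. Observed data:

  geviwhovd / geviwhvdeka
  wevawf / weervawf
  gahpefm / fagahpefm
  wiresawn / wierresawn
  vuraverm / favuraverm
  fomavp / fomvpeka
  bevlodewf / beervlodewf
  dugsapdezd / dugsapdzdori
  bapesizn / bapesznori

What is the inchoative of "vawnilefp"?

bapesizn and wiresawn both end in -n yet inflect differently (bapesznori, wierresawn), so the final letter is not what conditions the rule; the second-to-last letter is.
"vawnilefp" has second-to-last letter 'f'. The one such stem in the data (gahpefm → fagahpefm) adds the prefix fa-, so the same rule applies.
So vawnilefp → favawnilefp.

favawnilefp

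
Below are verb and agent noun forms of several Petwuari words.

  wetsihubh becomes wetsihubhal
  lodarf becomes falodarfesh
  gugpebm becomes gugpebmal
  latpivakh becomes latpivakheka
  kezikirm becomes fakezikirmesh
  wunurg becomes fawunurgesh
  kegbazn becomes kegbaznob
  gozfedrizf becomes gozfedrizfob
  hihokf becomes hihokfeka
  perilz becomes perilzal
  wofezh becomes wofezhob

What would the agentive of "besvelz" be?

lodarf and hihokf both end in -f yet inflect differently (falodarfesh, hihokfeka), so the final letter is not what conditions the rule; the second-to-last letter is.
"besvelz" has second-to-last letter 'l'. The one such stem in the data (perilz → perilzal) adds -al, so the same rule applies.
The other patterns: stems whose second-to-last letter is 'r' add fa- … -esh around the stem; stems whose second-to-last letter is 'k' add -eka; stems whose second-to-last letter is 'z' add -ob.
So besvelz → besvelzal.

besvelzal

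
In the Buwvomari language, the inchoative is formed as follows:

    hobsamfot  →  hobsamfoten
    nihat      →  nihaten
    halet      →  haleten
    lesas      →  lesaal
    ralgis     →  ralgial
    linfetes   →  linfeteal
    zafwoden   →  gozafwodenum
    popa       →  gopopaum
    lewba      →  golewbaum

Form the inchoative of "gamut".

gamuten

nihat and lesas both have last vowel 'a' yet inflect differently (nihaten, lesaal), so the last vowel is not what conditions the rule; the final letter is.
"gamut" ends in -t. The stems ending in -t (hobsamfot → hobsamfoten, nihat → nihaten, halet → haleten) add -en.
So gamut → gamuten.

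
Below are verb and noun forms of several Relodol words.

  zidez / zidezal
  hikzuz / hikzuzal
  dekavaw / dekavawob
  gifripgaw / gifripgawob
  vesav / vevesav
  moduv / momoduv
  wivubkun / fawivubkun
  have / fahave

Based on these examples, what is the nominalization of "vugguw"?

vugguwob

"vugguw" ends in -w. The stems ending in -w (dekavaw → dekavawob, gifripgaw → gifripgawob) add -ob.
So vugguw → vugguwob.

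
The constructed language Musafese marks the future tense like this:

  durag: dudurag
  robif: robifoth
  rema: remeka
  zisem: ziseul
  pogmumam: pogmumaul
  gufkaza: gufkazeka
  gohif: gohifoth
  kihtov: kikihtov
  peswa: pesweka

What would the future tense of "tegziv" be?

peswa and pogmumam both have last vowel 'a' yet inflect differently (pesweka, pogmumaul), so the last vowel is not what conditions the rule; the final letter is.
"tegziv" ends in -v. The one such stem in the data (kihtov → kikihtov) repeats the first consonant+vowel as a prefix (as does durag), so the same rule applies.
The other patterns: stems ending in -a drop the final letter and add -eka; stems ending in -m drop the final letter and add -ul; stems ending in -f add -oth.
So tegziv → tetegziv.

tetegziv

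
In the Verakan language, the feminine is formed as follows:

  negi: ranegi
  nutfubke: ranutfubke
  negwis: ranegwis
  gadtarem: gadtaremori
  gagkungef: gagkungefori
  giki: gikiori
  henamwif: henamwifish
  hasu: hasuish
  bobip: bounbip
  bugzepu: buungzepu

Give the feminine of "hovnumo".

hovnumoish

"hovnumo" begins with h-. The stems beginning with h- (henamwif → henamwifish, hasu → hasuish) add -ish.
The other patterns: stems beginning with n- add the prefix ra-; stems beginning with g- add -ori; stems beginning with b- insert -un- after the first vowel.
So hovnumo → hovnumoish.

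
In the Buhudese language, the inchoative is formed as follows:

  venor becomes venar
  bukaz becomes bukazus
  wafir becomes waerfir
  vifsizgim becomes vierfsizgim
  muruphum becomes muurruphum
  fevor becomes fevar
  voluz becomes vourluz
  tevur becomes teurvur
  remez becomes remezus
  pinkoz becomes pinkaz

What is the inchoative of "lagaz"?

lagazus

bukaz and voluz both end in -z yet inflect differently (bukazus, vourluz), so the final letter is not what conditions the rule; the last vowel is.
"lagaz" has last vowel 'a'. The one such stem in the data (bukaz → bukazus) adds -us, so the same rule applies.
So lagaz → lagazus.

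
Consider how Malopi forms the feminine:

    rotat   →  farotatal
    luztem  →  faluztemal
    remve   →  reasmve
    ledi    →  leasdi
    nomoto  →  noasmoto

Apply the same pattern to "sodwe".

luztem and remve both have last vowel 'e' yet inflect differently (faluztemal, reasmve), so the last vowel is not what conditions the rule; whether the stem ends in a vowel or a consonant is.
"sodwe" ends in a vowel. The stems ending in a vowel (ledi → leasdi, remve → reasmve, nomoto → noasmoto) insert -as- after the first vowel.
So sodwe → soasdwe.

soasdwe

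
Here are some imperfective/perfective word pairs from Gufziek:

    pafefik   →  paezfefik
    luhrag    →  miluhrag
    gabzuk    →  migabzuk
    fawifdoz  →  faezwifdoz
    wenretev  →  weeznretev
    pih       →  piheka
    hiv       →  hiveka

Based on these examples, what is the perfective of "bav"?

gabzuk and pafefik both end in -k yet inflect differently (migabzuk, paezfefik), so the final letter is not what conditions the rule; the number of vowels is.
"bav" has 1 vowel. The stems with 1 vowel (pih → piheka, hiv → hiveka) add -eka.
The other patterns: stems with 2 vowels add the prefix mi-; stems with 3 vowels insert -ez- after the first vowel.
So bav → baveka.

baveka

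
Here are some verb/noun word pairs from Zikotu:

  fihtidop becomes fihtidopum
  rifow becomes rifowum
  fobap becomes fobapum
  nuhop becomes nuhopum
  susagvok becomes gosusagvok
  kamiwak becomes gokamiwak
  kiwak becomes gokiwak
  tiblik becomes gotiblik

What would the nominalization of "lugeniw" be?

lugeniwum

"lugeniw" ends in -w. The one such stem in the data (rifow → rifowum) adds -um, so the same rule applies.
The other pattern: stems ending in -k add the prefix go-.
So lugeniw → lugeniwum.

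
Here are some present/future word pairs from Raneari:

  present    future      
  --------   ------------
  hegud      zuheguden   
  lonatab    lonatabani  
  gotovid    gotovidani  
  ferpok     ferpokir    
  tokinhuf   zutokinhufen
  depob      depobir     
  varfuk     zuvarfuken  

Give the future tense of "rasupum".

zurasupumen

varfuk and ferpok both end in -k yet inflect differently (zuvarfuken, ferpokir), so the final letter is not what conditions the rule; the last vowel is.
"rasupum" has last vowel 'u'. The stems whose last vowel is 'u' (varfuk → zuvarfuken, hegud → zuheguden, tokinhuf → zutokinhufen) add zu- … -en around the stem.
The other patterns: stems whose last vowel is 'o' add -ir; stems whose last vowel is 'a' or 'i' add -ani.
So rasupum → zurasupumen.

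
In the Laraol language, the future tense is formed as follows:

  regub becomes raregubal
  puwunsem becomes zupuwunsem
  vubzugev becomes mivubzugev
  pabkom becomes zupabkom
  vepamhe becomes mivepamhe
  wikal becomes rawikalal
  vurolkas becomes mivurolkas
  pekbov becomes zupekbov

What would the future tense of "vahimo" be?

mivahimo

pekbov and vubzugev both end in -v yet inflect differently (zupekbov, mivubzugev), so the final letter is not what conditions the rule; the first letter is.
"vahimo" begins with v-. The stems beginning with v- (vurolkas → mivurolkas, vubzugev → mivubzugev, vepamhe → mivepamhe) add the prefix mi-.
The other patterns: stems beginning with r- or w- add ra- … -al around the stem; stems beginning with p- add the prefix zu-.
So vahimo → mivahimo.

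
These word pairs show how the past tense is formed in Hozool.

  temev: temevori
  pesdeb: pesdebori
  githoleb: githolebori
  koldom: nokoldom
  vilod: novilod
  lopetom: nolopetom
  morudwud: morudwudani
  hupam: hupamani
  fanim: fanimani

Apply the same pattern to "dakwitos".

vilod and morudwud both end in -d yet inflect differently (novilod, morudwudani), so the final letter is not what conditions the rule; the last vowel is.
"dakwitos" has last vowel 'o'. The stems whose last vowel is 'o' (koldom → nokoldom, vilod → novilod, lopetom → nolopetom) add the prefix no-.
So dakwitos → nodakwitos.

nodakwitos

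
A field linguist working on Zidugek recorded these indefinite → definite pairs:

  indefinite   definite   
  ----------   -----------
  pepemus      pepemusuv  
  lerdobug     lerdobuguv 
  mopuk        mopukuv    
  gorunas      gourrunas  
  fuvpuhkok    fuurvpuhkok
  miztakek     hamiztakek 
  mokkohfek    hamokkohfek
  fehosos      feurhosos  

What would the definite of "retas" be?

mokkohfek and mopuk both end in -k yet inflect differently (hamokkohfek, mopukuv), so the final letter is not what conditions the rule; the last vowel is.
"retas" has last vowel 'a'. The one such stem in the data (gorunas → gourrunas) inserts -ur- after the first vowel (as do fehosos, fuvpuhkok), so the same rule applies.
The other patterns: stems whose last vowel is 'e' add the prefix ha-; stems whose last vowel is 'u' add -uv.
So retas → reurtas.

reurtas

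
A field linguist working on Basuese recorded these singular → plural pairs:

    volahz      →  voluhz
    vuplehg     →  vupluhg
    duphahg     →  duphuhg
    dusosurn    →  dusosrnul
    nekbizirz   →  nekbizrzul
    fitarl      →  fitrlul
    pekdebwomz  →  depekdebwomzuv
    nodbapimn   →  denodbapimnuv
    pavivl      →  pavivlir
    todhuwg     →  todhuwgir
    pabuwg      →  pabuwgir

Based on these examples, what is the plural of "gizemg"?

volahz and nekbizirz both end in -z yet inflect differently (voluhz, nekbizrzul), so the final letter is not what conditions the rule; the second-to-last letter is.
"gizemg" has second-to-last letter 'm'. The stems whose second-to-last letter is 'm' (pekdebwomz → depekdebwomzuv, nodbapimn → denodbapimnuv) add de- … -uv around the stem.
So gizemg → degizemguv.

degizemguv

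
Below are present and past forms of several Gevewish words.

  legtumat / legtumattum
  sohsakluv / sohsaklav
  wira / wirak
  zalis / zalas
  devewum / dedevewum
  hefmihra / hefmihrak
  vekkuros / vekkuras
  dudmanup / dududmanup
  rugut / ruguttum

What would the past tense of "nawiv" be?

rugut and dudmanup both have last vowel 'u' yet inflect differently (ruguttum, dududmanup), so the last vowel is not what conditions the rule; the final letter is.
"nawiv" ends in -v. The one such stem in the data (sohsakluv → sohsaklav) changes the last vowel to 'a' (as do vekkuros, zalis), so the same rule applies.
The other patterns: stems ending in -t double the final consonant and add -um; stems ending in -m or -p repeat the first consonant+vowel as a prefix; stems ending in -a drop the final letter and add -ak.
So nawiv → nawav.

nawav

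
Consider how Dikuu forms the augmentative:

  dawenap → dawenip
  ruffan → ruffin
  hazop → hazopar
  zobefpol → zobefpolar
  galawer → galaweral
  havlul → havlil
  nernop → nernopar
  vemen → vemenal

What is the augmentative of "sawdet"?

sawdetal

dawenap and nernop both end in -p yet inflect differently (dawenip, nernopar), so the final letter is not what conditions the rule; the last vowel is.
"sawdet" has last vowel 'e'. The stems whose last vowel is 'e' (galawer → galaweral, vemen → vemenal) add -al.
The other patterns: stems whose last vowel is 'a' or 'u' change the last vowel to 'i'; stems whose last vowel is 'o' add -ar.
So sawdet → sawdetal.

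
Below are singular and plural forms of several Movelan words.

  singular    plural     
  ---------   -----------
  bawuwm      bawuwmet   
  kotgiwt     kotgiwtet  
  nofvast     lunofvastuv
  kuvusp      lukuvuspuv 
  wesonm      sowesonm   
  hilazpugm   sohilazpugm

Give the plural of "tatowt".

tatowtet

"tatowt" has second-to-last letter 'w'. The stems whose second-to-last letter is 'w' (bawuwm → bawuwmet, kotgiwt → kotgiwtet) add -et.
The other patterns: stems whose second-to-last letter is 's' add lu- … -uv around the stem; stems whose second-to-last letter is 'g' or 'n' add the prefix so-.
So tatowt → tatowtet.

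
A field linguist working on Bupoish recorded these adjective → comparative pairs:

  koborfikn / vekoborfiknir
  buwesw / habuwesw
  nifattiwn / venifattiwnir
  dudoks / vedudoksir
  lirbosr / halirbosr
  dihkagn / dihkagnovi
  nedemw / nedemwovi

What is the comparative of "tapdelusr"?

buwesw and nedemw both end in -w yet inflect differently (habuwesw, nedemwovi), so the final letter is not what conditions the rule; the second-to-last letter is.
"tapdelusr" has second-to-last letter 's'. The stems whose second-to-last letter is 's' (buwesw → habuwesw, lirbosr → halirbosr) add the prefix ha-.
The other patterns: stems whose second-to-last letter is 'k' or 'w' add ve- … -ir around the stem; stems whose second-to-last letter is 'g' or 'm' add -ovi.
So tapdelusr → hatapdelusr.

hatapdelusr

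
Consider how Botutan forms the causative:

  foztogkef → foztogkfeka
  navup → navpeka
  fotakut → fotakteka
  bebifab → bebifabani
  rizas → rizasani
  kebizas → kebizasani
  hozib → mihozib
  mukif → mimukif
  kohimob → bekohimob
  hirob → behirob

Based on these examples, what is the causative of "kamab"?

bebifab and hozib both end in -b yet inflect differently (bebifabani, mihozib), so the final letter is not what conditions the rule; the last vowel is.
"kamab" has last vowel 'a'. The stems whose last vowel is 'a' (bebifab → bebifabani, rizas → rizasani, kebizas → kebizasani) add -ani.
So kamab → kamabani.

kamabani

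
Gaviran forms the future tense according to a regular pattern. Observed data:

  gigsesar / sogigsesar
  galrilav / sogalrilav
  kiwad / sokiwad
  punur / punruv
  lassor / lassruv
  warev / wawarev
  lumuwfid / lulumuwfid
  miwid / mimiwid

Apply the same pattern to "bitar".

gigsesar and punur both end in -r yet inflect differently (sogigsesar, punruv), so the final letter is not what conditions the rule; the last vowel is.
"bitar" has last vowel 'a'. The stems whose last vowel is 'a' (gigsesar → sogigsesar, galrilav → sogalrilav, kiwad → sokiwad) add the prefix so-.
So bitar → sobitar.

sobitar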